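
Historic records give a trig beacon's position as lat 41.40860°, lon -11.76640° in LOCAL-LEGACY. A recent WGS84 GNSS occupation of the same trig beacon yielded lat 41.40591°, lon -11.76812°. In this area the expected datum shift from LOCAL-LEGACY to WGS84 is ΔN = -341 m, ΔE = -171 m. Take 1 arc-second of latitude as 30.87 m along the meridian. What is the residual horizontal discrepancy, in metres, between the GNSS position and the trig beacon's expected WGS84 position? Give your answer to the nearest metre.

Observed coordinate differences: Δφ = -0.00269°, Δλ = -0.00172°.
Converting to metres (1° lat = 111132 m, cos φ = 0.750012): observed ΔN = -298.9 m, observed ΔE = -143.4 m.
Subtracting the expected shift leaves a residual of -298.9 − (-341) = 42.1 m north and -143.4 − (-171) = 27.6 m east.
Residual distance = √(42.1² + 27.6²) = 50.3 m.

50 m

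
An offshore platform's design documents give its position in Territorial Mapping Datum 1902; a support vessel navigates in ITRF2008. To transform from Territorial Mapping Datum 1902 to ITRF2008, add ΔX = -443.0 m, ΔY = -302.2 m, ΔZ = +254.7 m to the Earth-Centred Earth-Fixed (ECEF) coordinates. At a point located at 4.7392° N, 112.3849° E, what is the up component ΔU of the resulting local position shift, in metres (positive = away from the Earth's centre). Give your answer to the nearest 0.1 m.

ΔU = -89.3 m

The local up (radial) axis is (cos φ cos λ, cos φ sin λ, sin φ), giving ΔU = 168.129 − 278.473 + 21.043 = -89.30 m.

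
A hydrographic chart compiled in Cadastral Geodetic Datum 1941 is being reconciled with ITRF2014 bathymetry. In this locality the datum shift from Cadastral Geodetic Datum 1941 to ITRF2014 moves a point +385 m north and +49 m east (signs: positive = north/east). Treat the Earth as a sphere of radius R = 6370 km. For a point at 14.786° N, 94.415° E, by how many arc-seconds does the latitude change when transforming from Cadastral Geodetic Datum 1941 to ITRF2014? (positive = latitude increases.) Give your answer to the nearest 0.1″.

On a sphere of radius R, 1 rad of latitude = R, so Δφ = ΔN / R = 385.0 / 6370000 = 6.0440e-05 rad = 12.467″.

Δφ = 12.5″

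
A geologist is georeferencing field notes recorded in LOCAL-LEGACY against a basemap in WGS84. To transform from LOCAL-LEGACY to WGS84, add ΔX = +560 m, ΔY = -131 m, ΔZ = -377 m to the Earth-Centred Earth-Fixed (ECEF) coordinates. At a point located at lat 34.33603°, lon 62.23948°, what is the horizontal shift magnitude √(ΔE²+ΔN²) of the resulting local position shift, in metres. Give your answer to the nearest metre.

681 m

At φ = 34.33603°, λ = 62.23948°: sin φ = 0.564045, cos φ = 0.825744, sin λ = 0.884902, cos λ = 0.465777.
ΔE = −sin λ·ΔX + cos λ·ΔY = −(0.884902)·(560) + (0.465777)·(-131) = -556.56 m.
ΔN = −sin φ cos λ·ΔX − sin φ sin λ·ΔY + cos φ·ΔZ = −(0.564045)(0.465777)(560) − (0.564045)(0.884902)(-131) + (0.825744)(-377) = -393.04 m.
Horizontal magnitude = √(ΔE² + ΔN²) = √((-556.56)² + (-393.04)²) = 681.35 m.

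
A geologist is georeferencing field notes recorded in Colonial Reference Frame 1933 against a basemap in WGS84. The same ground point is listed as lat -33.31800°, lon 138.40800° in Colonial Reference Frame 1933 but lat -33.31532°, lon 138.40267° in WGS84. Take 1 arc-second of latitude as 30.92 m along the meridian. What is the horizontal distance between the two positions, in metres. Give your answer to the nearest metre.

Δφ = -33.31532° − -33.31800° = +0.00268°; Δλ = 138.40267° − 138.40800° = -0.00533°.
1° of latitude = 3600 × 30.92 = 111312 m.
ΔN = Δφ × 111312 = 298.3 m; ΔE = Δλ × 111312 × cos(-33.31800°) = -0.00533 × 111312 × 0.835635 = -495.8 m.
Distance = √(ΔE² + ΔN²) = √((-495.8)² + 298.3²) = 578.6 m.

579 m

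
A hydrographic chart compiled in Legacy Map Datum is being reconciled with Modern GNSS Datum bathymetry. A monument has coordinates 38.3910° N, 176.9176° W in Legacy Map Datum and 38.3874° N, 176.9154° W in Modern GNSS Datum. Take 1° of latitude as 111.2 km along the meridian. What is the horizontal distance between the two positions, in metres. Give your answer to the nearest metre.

444 m

Δφ = 38.3874° − 38.3910° = -0.0036°; Δλ = -176.9154° − -176.9176° = +0.0022°.
ΔN = Δφ × 111200 = -400.3 m; ΔE = Δλ × 111200 × cos(38.3910°) = +0.0022 × 111200 × 0.783791 = 191.7 m.
Distance = √(ΔE² + ΔN²) = √(191.7² + (-400.3)²) = 443.9 m.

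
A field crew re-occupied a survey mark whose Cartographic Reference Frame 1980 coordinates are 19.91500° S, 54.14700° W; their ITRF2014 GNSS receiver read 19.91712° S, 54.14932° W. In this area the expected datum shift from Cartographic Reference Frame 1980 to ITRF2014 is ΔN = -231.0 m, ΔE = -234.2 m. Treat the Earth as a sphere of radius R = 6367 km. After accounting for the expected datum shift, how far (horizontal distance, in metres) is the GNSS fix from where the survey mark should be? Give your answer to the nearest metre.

9 m

Observed coordinate differences: Δφ = -0.00212°, Δλ = -0.00232°.
Converting to metres (1° lat = 111125 m, cos φ = 0.940199): observed ΔN = -235.6 m, observed ΔE = -242.4 m.
Subtracting the expected shift leaves a residual of -235.6 − (-231.0) = -4.6 m north and -242.4 − (-234.2) = -8.2 m east.
Residual distance = √((-4.6)² + (-8.2)²) = 9.4 m.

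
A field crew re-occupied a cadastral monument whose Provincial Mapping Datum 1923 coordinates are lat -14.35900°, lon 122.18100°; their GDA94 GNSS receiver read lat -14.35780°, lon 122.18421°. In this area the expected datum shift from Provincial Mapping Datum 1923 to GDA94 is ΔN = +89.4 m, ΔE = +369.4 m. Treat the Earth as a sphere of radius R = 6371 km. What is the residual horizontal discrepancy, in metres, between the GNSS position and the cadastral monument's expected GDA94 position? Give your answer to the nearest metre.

Observed coordinate differences: Δφ = +0.00120°, Δλ = +0.00321°.
Converting to metres (1° lat = 111195 m, cos φ = 0.968761): observed ΔN = 133.4 m, observed ΔE = 345.8 m.
Subtracting the expected shift leaves a residual of 133.4 − (89.4) = 44.0 m north and 345.8 − (369.4) = -23.6 m east.
Residual distance = √(44.0² + (-23.6)²) = 50.0 m.

50 m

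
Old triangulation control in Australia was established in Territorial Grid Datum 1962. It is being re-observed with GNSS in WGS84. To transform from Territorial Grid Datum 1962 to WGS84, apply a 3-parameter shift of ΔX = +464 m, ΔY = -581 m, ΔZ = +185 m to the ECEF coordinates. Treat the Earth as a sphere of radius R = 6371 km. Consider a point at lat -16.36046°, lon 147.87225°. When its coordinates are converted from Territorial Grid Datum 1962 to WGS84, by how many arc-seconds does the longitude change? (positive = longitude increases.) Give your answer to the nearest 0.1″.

Δλ = 8.3″

sin φ = -0.281679, cos φ = 0.959509, sin λ = 0.531809, cos λ = -0.846864.
East component: ΔE = −sin λ·ΔX + cos λ·ΔY = −(0.531809)(464) + (-0.846864)(-581) = 245.27 m.
1° of latitude spans πR/180 = 111195 m; at latitude φ, 1° of longitude spans that × cos φ = 106692.5 m, so Δλ = 245.27 / 106692.5 × 3600 = 8.276″.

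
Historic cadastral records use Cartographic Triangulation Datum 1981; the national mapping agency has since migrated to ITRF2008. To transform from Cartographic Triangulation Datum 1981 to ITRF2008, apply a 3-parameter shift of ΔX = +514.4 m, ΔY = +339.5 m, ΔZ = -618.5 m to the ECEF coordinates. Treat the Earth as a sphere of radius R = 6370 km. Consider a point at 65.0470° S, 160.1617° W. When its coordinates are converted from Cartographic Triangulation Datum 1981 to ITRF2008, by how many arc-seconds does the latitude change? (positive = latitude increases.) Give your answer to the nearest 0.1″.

sin φ = -0.906654, cos φ = 0.421875, sin λ = -0.339367, cos λ = -0.940654.
North component: ΔN = −sin φ cos λ·ΔX − sin φ sin λ·ΔY + cos φ·ΔZ = −(-0.906654)(-0.940654)(514.4) − (-0.906654)(-0.339367)(339.5) + (0.421875)(-618.5) = -804.09 m.
1° of latitude spans πR/180 = 111177 m, so Δφ = -804.09 / 111177 × 3600 = -26.037″.

Δφ = -26.0″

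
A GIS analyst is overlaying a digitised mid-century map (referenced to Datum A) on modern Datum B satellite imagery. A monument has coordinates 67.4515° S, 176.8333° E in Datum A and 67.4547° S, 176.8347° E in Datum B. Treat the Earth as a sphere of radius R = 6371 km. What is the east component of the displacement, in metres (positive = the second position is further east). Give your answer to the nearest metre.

ΔE = 60 m

Δφ = -67.4547° − -67.4515° = -0.0032°; Δλ = 176.8347° − 176.8333° = +0.0014°.
1° along a meridian = πR/180 = 111195 m.
ΔN = Δφ × 111195 = -355.8 m; ΔE = Δλ × 111195 × cos(-67.4515°) = +0.0014 × 111195 × 0.383465 = 59.7 m.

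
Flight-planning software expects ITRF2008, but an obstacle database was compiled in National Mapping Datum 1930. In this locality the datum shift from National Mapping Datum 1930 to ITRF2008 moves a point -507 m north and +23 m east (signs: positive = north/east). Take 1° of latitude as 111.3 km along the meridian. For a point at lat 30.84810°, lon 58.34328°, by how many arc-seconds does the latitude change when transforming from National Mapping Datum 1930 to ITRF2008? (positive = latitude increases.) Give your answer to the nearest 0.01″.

Δφ = -16.40″

1° of latitude = 111.3 km, so Δφ = -507.0 / 111300 = -0.0045553° = -16.399″.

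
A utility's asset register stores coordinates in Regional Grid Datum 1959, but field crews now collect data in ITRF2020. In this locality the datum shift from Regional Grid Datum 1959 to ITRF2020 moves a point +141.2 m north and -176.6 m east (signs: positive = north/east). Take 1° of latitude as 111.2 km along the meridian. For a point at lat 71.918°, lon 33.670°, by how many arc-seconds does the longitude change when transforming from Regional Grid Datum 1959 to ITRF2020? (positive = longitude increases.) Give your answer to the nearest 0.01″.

Δλ = -18.42″

At latitude 71.918°, cos φ = 0.310378.
1° of longitude at this latitude = 111.2 × cos φ = 34.51 km, so Δλ = -176.6 / 34514.0 = -0.0051168° = -18.420″.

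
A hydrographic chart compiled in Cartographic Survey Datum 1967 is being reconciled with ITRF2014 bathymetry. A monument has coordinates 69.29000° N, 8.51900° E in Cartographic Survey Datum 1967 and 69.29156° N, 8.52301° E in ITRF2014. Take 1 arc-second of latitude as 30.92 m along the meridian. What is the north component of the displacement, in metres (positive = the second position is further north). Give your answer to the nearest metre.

Δφ = 69.29156° − 69.29000° = +0.00156°; Δλ = 8.52301° − 8.51900° = +0.00401°.
1° of latitude = 3600 × 30.92 = 111312 m.
ΔN = Δφ × 111312 = 173.6 m; ΔE = Δλ × 111312 × cos(69.29000°) = +0.00401 × 111312 × 0.353638 = 157.9 m.

ΔN = 174 m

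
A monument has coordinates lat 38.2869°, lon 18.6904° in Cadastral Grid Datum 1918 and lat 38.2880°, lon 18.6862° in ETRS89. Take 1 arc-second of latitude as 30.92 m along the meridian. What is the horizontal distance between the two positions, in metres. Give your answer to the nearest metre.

387 m

Δφ = 38.2880° − 38.2869° = +0.0011°; Δλ = 18.6862° − 18.6904° = -0.0042°.
1° of latitude = 3600 × 30.92 = 111312 m.
ΔN = Δφ × 111312 = 122.4 m; ΔE = Δλ × 111312 × cos(38.2869°) = -0.0042 × 111312 × 0.784918 = -367.0 m.
Distance = √(ΔE² + ΔN²) = √((-367.0)² + 122.4²) = 386.8 m.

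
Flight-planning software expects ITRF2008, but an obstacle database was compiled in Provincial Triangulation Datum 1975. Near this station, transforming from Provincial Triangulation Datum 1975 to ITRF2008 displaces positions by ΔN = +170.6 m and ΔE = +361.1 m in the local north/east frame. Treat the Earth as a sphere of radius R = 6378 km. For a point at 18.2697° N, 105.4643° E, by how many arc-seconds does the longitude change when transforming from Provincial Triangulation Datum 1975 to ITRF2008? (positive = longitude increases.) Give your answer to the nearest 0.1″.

Δλ = 12.3″

At latitude 18.2697°, cos φ = 0.949591.
One radian of longitude at latitude φ spans R cos φ, so Δλ = ΔE / (R cos φ) = 361.1 / (6378000 × 0.949591) = 5.9622e-05 rad = 12.298″.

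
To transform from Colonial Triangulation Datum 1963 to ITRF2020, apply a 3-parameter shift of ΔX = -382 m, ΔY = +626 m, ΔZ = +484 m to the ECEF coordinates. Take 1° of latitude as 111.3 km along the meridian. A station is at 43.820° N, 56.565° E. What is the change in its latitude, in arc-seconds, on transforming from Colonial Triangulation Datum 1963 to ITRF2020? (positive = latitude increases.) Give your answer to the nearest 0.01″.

Δφ = 4.31″

sin φ = 0.692395, cos φ = 0.721519, sin λ = 0.834511, cos λ = 0.550991.
North component: ΔN = −sin φ cos λ·ΔX − sin φ sin λ·ΔY + cos φ·ΔZ = −(0.692395)(0.550991)(-382) − (0.692395)(0.834511)(626) + (0.721519)(484) = 133.24 m.
1° of latitude spans 111300 m, so Δφ = 133.24 / 111300 × 3600 = 4.310″.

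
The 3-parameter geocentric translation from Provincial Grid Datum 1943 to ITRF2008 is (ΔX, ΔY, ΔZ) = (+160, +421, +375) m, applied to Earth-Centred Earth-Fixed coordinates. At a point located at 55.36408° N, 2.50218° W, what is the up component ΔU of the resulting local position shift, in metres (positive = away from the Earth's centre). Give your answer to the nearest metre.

ΔU = 389 m

The local up (radial) axis is (cos φ cos λ, cos φ sin λ, sin φ), giving ΔU = 90.851 − 10.446 + 308.543 = 388.95 m.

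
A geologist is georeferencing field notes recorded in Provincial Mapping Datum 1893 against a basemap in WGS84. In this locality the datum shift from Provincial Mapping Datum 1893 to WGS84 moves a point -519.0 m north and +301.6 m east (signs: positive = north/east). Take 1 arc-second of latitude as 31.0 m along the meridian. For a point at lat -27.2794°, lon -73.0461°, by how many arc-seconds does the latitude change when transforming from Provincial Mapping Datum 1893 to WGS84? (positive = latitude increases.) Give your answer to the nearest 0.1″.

1″ of latitude = 31.00 m, so Δφ = -519.0 / 31.00 = -16.742″.

Δφ = -16.7″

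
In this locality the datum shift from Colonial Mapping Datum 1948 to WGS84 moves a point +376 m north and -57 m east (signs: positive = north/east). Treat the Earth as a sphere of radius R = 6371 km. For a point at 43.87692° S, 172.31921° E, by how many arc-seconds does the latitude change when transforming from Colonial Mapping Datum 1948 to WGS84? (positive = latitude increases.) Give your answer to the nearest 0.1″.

Δφ = 12.2″

On a sphere of radius R, 1 rad of latitude = R, so Δφ = ΔN / R = 376.0 / 6371000 = 5.9017e-05 rad = 12.173″.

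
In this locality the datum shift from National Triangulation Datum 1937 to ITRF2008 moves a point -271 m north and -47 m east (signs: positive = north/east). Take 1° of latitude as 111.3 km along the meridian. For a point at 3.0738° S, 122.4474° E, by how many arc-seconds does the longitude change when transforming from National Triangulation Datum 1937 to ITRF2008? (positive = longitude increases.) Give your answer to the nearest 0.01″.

Δλ = -1.52″

At latitude -3.0738°, cos φ = 0.998561.
1° of longitude at this latitude = 111.3 × cos φ = 111.14 km, so Δλ = -47.0 / 111139.9 = -0.0004229° = -1.522″.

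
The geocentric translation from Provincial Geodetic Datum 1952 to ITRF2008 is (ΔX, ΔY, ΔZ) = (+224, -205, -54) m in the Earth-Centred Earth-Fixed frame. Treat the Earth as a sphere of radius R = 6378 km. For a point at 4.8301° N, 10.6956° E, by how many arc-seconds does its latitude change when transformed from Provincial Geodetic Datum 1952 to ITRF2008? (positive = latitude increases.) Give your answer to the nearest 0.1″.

sin φ = 0.084201, cos φ = 0.996449, sin λ = 0.185591, cos λ = 0.982627.
North component: ΔN = −sin φ cos λ·ΔX − sin φ sin λ·ΔY + cos φ·ΔZ = −(0.084201)(0.982627)(224) − (0.084201)(0.185591)(-205) + (0.996449)(-54) = -69.14 m.
1° of latitude spans πR/180 = 111317 m, so Δφ = -69.14 / 111317 × 3600 = -2.236″.

Δφ = -2.2″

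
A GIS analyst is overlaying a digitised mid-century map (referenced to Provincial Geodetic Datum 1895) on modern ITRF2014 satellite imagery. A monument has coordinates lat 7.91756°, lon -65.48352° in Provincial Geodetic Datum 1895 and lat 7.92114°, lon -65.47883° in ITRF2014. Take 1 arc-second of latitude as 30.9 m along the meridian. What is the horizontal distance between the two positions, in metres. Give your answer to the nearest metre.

Δφ = 7.92114° − 7.91756° = +0.00358°; Δλ = -65.47883° − -65.48352° = +0.00469°.
1° of latitude = 3600 × 30.90 = 111240 m.
ΔN = Δφ × 111240 = 398.2 m; ΔE = Δλ × 111240 × cos(7.91756°) = +0.00469 × 111240 × 0.990467 = 516.7 m.
Distance = √(ΔE² + ΔN²) = √(516.7² + 398.2²) = 652.4 m.

652 m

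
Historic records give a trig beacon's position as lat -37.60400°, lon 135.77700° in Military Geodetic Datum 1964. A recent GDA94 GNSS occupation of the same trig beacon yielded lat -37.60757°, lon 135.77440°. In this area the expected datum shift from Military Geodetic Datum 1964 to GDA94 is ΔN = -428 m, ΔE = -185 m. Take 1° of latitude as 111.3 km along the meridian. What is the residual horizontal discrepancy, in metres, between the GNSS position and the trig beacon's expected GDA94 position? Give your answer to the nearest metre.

Observed coordinate differences: Δφ = -0.00357°, Δλ = -0.00260°.
Converting to metres (1° lat = 111300 m, cos φ = 0.792247): observed ΔN = -397.3 m, observed ΔE = -229.3 m.
Subtracting the expected shift leaves a residual of -397.3 − (-428) = 30.7 m north and -229.3 − (-185) = -44.3 m east.
Residual distance = √(30.7² + (-44.3)²) = 53.8 m.

54 m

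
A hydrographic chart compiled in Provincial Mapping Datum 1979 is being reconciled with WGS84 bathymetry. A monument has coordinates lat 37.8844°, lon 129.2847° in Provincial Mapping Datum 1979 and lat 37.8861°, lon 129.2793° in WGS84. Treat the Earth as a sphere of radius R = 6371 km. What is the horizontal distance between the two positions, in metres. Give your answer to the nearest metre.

Δφ = 37.8861° − 37.8844° = +0.0017°; Δλ = 129.2793° − 129.2847° = -0.0054°.
1° along a meridian = πR/180 = 111195 m.
ΔN = Δφ × 111195 = 189.0 m; ΔE = Δλ × 111195 × cos(37.8844°) = -0.0054 × 111195 × 0.789251 = -473.9 m.
Distance = √(ΔE² + ΔN²) = √((-473.9)² + 189.0²) = 510.2 m.

510 m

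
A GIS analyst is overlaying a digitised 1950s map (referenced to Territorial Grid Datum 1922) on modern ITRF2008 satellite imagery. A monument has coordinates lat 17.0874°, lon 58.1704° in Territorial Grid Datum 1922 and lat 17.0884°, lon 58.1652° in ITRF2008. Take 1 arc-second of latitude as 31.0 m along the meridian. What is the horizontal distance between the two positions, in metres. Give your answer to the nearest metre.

566 m

Δφ = 17.0884° − 17.0874° = +0.0010°; Δλ = 58.1652° − 58.1704° = -0.0052°.
1° of latitude = 3600 × 31.00 = 111600 m.
ΔN = Δφ × 111600 = 111.6 m; ΔE = Δλ × 111600 × cos(17.0874°) = -0.0052 × 111600 × 0.955858 = -554.7 m.
Distance = √(ΔE² + ΔN²) = √((-554.7)² + 111.6²) = 565.8 m.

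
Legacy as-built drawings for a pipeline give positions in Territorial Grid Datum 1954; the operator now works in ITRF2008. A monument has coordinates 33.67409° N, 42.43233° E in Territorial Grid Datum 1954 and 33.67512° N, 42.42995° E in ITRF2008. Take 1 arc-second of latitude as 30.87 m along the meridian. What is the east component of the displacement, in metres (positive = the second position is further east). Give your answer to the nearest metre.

ΔE = -220 m

Δφ = 33.67512° − 33.67409° = +0.00103°; Δλ = 42.42995° − 42.43233° = -0.00238°.
1° of latitude = 3600 × 30.87 = 111132 m.
ΔN = Δφ × 111132 = 114.5 m; ΔE = Δλ × 111132 × cos(33.67409°) = -0.00238 × 111132 × 0.832205 = -220.1 m.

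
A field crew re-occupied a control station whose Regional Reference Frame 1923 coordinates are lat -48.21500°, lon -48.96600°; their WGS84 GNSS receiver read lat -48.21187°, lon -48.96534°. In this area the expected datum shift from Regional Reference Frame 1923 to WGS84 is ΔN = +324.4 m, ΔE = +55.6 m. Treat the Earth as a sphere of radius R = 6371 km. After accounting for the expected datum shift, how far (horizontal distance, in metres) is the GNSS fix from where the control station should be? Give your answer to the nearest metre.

25 m

Observed coordinate differences: Δφ = +0.00313°, Δλ = +0.00066°.
Converting to metres (1° lat = 111195 m, cos φ = 0.666337): observed ΔN = 348.0 m, observed ΔE = 48.9 m.
Subtracting the expected shift leaves a residual of 348.0 − (324.4) = 23.6 m north and 48.9 − (55.6) = -6.7 m east.
Residual distance = √(23.6² + (-6.7)²) = 24.6 m.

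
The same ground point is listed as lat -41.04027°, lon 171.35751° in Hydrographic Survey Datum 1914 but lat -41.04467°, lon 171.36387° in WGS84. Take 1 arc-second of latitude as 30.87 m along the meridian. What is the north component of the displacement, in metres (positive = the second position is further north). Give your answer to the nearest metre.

ΔN = -489 m

Δφ = -41.04467° − -41.04027° = -0.00440°; Δλ = 171.36387° − 171.35751° = +0.00636°.
1° of latitude = 3600 × 30.87 = 111132 m.
ΔN = Δφ × 111132 = -489.0 m; ΔE = Δλ × 111132 × cos(-41.04027°) = +0.00636 × 111132 × 0.754248 = 533.1 m.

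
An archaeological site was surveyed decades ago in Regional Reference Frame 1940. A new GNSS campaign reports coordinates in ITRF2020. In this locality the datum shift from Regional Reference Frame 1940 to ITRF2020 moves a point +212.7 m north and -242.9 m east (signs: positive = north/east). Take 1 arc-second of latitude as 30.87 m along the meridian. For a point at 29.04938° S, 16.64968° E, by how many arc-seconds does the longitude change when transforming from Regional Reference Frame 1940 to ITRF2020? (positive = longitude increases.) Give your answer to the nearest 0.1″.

Δλ = -9.0″

At latitude -29.04938°, cos φ = 0.874202.
1″ of longitude at this latitude = 30.87 × cos φ = 26.9866 m, so Δλ = -242.9 / 26.9866 = -9.001″.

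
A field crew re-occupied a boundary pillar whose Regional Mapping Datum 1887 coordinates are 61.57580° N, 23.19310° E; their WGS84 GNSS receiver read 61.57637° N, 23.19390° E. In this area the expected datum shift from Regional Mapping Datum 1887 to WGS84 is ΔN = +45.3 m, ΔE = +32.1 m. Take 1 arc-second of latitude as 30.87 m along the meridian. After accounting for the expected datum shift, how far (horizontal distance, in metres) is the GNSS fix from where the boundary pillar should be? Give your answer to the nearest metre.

21 m

Observed coordinate differences: Δφ = +0.00057°, Δλ = +0.00080°.
Converting to metres (1° lat = 111132 m, cos φ = 0.475996): observed ΔN = 63.3 m, observed ΔE = 42.3 m.
Subtracting the expected shift leaves a residual of 63.3 − (45.3) = 18.0 m north and 42.3 − (32.1) = 10.2 m east.
Residual distance = √(18.0² + 10.2²) = 20.7 m.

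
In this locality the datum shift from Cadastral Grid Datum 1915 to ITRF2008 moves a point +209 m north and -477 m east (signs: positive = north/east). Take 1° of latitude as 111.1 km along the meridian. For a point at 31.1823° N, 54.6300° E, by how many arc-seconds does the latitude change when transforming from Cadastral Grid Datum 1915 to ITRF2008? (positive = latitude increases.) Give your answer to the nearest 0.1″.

Δφ = 6.8″

1° of latitude = 111.1 km, so Δφ = 209.0 / 111100 = 0.0018812° = 6.772″.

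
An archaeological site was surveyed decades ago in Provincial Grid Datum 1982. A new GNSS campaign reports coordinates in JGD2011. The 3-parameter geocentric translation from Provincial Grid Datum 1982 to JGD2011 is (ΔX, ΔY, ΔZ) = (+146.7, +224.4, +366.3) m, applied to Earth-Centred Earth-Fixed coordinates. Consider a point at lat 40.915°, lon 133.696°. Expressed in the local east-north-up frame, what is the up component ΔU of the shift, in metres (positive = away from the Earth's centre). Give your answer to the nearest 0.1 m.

ΔU = 285.9 m

At φ = 40.915°, λ = 133.696°: sin φ = 0.654939, cos φ = 0.755682, sin λ = 0.723015, cos λ = -0.690832.
ΔU = cos φ cos λ·ΔX + cos φ sin λ·ΔY + sin φ·ΔZ = (0.755682)(-0.690832)(146.7) + (0.755682)(0.723015)(224.4) + (0.654939)(366.3) = 285.92 m.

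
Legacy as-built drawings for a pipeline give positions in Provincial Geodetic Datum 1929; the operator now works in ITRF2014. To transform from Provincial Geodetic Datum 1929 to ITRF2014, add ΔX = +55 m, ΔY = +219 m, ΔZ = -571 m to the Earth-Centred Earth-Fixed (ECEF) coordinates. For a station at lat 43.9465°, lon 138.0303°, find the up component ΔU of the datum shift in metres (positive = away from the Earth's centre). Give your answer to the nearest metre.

The local up (radial) axis is (cos φ cos λ, cos φ sin λ, sin φ), giving ΔU = -29.442 + 105.445 − 396.266 = -320.26 m.

ΔU = -320 m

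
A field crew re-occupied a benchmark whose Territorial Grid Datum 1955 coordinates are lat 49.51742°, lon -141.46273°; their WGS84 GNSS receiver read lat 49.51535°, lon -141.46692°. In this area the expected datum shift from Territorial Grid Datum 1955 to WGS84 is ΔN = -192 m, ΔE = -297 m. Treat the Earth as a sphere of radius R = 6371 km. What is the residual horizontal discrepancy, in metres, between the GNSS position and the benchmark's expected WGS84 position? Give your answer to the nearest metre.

Observed coordinate differences: Δφ = -0.00207°, Δλ = -0.00419°.
Converting to metres (1° lat = 111195 m, cos φ = 0.649217): observed ΔN = -230.2 m, observed ΔE = -302.5 m.
Subtracting the expected shift leaves a residual of -230.2 − (-192) = -38.2 m north and -302.5 − (-297) = -5.5 m east.
Residual distance = √((-38.2)² + (-5.5)²) = 38.6 m.

39 m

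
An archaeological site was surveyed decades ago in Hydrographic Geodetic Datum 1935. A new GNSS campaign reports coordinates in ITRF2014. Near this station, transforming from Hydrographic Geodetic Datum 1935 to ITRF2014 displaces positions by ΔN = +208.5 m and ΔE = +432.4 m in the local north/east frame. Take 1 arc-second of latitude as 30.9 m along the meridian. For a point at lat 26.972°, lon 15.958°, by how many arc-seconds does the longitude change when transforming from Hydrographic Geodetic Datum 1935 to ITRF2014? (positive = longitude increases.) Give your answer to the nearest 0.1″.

At latitude 26.972°, cos φ = 0.891228.
1″ of longitude at this latitude = 30.90 × cos φ = 27.5390 m, so Δλ = 432.4 / 27.5390 = 15.701″.

Δλ = 15.7″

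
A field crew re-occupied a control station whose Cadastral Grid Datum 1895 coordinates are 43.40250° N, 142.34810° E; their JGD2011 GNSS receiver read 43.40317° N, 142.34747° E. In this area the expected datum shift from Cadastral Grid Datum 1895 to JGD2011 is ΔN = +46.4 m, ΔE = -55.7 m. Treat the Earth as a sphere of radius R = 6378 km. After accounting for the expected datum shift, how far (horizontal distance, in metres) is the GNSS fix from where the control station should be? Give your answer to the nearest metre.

29 m

Observed coordinate differences: Δφ = +0.00067°, Δλ = -0.00063°.
Converting to metres (1° lat = 111317 m, cos φ = 0.726545): observed ΔN = 74.6 m, observed ΔE = -51.0 m.
Subtracting the expected shift leaves a residual of 74.6 − (46.4) = 28.2 m north and -51.0 − (-55.7) = 4.7 m east.
Residual distance = √(28.2² + 4.7²) = 28.6 m.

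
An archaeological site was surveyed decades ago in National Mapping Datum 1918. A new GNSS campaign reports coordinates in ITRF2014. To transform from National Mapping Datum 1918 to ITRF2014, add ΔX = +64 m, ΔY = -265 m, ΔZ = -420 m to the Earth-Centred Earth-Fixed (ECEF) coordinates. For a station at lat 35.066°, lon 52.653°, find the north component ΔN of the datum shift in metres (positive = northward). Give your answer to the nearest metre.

At φ = 35.066°, λ = 52.653°: sin φ = 0.574520, cos φ = 0.818491, sin λ = 0.794976, cos λ = 0.606641.
ΔN = −sin φ cos λ·ΔX − sin φ sin λ·ΔY + cos φ·ΔZ = −(0.574520)(0.606641)(64) − (0.574520)(0.794976)(-265) + (0.818491)(-420) = -245.04 m.

ΔN = -245 m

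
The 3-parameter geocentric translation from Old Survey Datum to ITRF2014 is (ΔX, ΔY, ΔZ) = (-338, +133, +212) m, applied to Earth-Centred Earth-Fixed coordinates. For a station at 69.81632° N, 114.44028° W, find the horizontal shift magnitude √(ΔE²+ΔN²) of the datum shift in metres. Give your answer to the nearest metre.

At φ = 69.81632°, λ = -114.44028°: sin φ = 0.938591, cos φ = 0.345031, sin λ = -0.910393, cos λ = -0.413745.
ΔE = −sin λ·ΔX + cos λ·ΔY = −(-0.910393)·(-338) + (-0.413745)·(133) = -362.74 m.
ΔN = −sin φ cos λ·ΔX − sin φ sin λ·ΔY + cos φ·ΔZ = −(0.938591)(-0.413745)(-338) − (0.938591)(-0.910393)(133) + (0.345031)(212) = 55.54 m.
Horizontal magnitude = √(ΔE² + ΔN²) = √((-362.74)² + 55.54²) = 366.97 m.

367 m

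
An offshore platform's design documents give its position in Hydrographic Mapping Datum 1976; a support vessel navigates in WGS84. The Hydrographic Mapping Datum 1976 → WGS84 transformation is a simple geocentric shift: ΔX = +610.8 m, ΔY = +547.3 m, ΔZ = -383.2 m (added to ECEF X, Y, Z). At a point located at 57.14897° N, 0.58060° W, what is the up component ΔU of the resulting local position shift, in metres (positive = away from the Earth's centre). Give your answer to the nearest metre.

ΔU = 6 m

At φ = 57.14897°, λ = -0.58060°: sin φ = 0.840084, cos φ = 0.542457, sin λ = -0.010133, cos λ = 0.999949.
ΔU = cos φ cos λ·ΔX + cos φ sin λ·ΔY + sin φ·ΔZ = (0.542457)(0.999949)(610.8) + (0.542457)(-0.010133)(547.3) + (0.840084)(-383.2) = 6.39 m.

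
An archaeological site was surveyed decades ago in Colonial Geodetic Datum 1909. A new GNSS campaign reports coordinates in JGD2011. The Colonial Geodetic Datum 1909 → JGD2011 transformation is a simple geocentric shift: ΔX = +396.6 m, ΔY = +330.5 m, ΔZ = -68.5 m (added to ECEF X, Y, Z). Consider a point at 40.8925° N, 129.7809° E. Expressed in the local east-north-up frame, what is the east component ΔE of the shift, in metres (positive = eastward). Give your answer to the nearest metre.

The local east axis at (φ, λ) is (−sin λ, cos λ, 0), so ΔE = −sin(129.7809°)·396.6 + cos(129.7809°)·330.5 = -516.26 m.

ΔE = -516 m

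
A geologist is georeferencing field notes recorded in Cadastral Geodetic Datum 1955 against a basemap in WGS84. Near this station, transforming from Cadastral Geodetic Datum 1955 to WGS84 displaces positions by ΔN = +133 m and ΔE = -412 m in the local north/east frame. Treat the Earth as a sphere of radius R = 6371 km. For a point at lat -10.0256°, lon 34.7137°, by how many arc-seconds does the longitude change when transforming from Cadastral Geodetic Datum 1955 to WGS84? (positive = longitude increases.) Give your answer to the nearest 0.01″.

At latitude -10.0256°, cos φ = 0.984730.
One radian of longitude at latitude φ spans R cos φ, so Δλ = ΔE / (R cos φ) = -412.0 / (6371000 × 0.984730) = -6.5671e-05 rad = -13.546″.

Δλ = -13.55″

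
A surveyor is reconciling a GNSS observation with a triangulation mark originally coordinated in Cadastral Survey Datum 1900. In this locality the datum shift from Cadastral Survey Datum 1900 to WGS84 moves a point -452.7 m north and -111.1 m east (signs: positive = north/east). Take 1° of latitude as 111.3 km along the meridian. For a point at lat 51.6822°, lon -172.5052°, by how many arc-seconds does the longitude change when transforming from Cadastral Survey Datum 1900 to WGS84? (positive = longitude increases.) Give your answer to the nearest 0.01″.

At latitude 51.6822°, cos φ = 0.620023.
1° of longitude at this latitude = 111.3 × cos φ = 69.01 km, so Δλ = -111.1 / 69008.5 = -0.0016099° = -5.796″.

Δλ = -5.80″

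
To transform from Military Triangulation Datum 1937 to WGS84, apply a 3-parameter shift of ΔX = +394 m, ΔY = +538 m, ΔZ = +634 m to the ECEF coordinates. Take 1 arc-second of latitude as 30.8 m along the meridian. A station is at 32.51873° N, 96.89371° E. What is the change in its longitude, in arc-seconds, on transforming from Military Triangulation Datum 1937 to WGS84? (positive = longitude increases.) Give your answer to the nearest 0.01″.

sin φ = 0.537575, cos φ = 0.843216, sin λ = 0.992771, cos λ = -0.120028.
East component: ΔE = −sin λ·ΔX + cos λ·ΔY = −(0.992771)(394) + (-0.120028)(538) = -455.73 m.
1° of latitude spans 3600 × 30.80 = 110880 m; at latitude φ, 1° of longitude spans that × cos φ = 93495.8 m, so Δλ = -455.73 / 93495.8 × 3600 = -17.547″.

Δλ = -17.55″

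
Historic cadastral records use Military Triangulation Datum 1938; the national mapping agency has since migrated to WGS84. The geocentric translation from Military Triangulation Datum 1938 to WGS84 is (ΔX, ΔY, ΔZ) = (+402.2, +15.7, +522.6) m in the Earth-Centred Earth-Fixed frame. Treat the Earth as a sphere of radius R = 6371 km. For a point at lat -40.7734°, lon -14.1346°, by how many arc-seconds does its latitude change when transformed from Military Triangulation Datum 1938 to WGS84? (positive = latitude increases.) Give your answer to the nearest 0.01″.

Δφ = 20.98″

sin φ = -0.653069, cos φ = 0.757298, sin λ = -0.244201, cos λ = 0.969725.
North component: ΔN = −sin φ cos λ·ΔX − sin φ sin λ·ΔY + cos φ·ΔZ = −(-0.653069)(0.969725)(402.2) − (-0.653069)(-0.244201)(15.7) + (0.757298)(522.6) = 647.97 m.
1° of latitude spans πR/180 = 111195 m, so Δφ = 647.97 / 111195 × 3600 = 20.978″.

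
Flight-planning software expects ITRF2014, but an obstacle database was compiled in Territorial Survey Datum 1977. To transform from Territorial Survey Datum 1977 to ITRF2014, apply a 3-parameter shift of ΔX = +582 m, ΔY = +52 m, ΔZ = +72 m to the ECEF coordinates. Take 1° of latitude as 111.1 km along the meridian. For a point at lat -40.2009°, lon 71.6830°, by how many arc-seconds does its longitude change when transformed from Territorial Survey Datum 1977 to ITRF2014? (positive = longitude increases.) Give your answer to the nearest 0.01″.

Δλ = -22.75″

sin φ = -0.645470, cos φ = 0.763786, sin λ = 0.949332, cos λ = 0.314274.
East component: ΔE = −sin λ·ΔX + cos λ·ΔY = −(0.949332)(582) + (0.314274)(52) = -536.17 m.
1° of latitude spans 111100 m; at latitude φ, 1° of longitude spans that × cos φ = 84856.6 m, so Δλ = -536.17 / 84856.6 × 3600 = -22.747″.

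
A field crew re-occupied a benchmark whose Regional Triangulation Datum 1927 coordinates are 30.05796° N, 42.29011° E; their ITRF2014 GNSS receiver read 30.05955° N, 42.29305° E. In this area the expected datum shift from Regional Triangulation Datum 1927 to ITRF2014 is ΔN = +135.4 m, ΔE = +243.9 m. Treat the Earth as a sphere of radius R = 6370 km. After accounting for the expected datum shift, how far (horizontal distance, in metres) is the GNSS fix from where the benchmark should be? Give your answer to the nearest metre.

Observed coordinate differences: Δφ = +0.00159°, Δλ = +0.00294°.
Converting to metres (1° lat = 111177 m, cos φ = 0.865519): observed ΔN = 176.8 m, observed ΔE = 282.9 m.
Subtracting the expected shift leaves a residual of 176.8 − (135.4) = 41.4 m north and 282.9 − (243.9) = 39.0 m east.
Residual distance = √(41.4² + 39.0²) = 56.9 m.

57 m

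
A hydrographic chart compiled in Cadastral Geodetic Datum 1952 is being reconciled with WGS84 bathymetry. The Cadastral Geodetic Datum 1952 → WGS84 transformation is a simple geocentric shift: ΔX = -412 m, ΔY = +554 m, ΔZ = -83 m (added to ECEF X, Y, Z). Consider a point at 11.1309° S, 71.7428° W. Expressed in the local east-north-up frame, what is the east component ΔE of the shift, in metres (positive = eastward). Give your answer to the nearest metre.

The local east axis at (φ, λ) is (−sin λ, cos λ, 0), so ΔE = −sin(-71.7428°)·(-412) + cos(-71.7428°)·554 = -217.70 m.

ΔE = -218 m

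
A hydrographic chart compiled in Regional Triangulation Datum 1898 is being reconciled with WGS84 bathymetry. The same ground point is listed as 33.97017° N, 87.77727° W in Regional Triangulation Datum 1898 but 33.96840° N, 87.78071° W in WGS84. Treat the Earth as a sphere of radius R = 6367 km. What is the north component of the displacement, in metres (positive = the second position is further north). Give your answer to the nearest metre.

Δφ = 33.96840° − 33.97017° = -0.00177°; Δλ = -87.78071° − -87.77727° = -0.00344°.
1° along a meridian = πR/180 = 111125 m.
ΔN = Δφ × 111125 = -196.7 m; ΔE = Δλ × 111125 × cos(33.97017°) = -0.00344 × 111125 × 0.829329 = -317.0 m.

ΔN = -197 m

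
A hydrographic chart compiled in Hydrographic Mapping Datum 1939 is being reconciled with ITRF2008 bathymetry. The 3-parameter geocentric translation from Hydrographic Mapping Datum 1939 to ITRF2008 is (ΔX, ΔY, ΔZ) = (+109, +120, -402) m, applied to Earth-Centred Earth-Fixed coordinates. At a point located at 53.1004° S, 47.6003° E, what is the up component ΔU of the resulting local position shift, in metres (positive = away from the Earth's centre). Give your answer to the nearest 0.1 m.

ΔU = 418.8 m

The local up (radial) axis is (cos φ cos λ, cos φ sin λ, sin φ), giving ΔU = 44.130 + 53.206 + 321.475 = 418.81 m.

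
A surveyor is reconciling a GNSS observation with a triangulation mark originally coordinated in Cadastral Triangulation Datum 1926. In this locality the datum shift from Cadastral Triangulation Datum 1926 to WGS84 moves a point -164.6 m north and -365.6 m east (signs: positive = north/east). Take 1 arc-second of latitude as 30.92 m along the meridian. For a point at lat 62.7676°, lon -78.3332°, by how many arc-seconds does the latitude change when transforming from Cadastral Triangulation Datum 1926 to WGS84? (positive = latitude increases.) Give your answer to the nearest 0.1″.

1″ of latitude = 30.92 m, so Δφ = -164.6 / 30.92 = -5.323″.

Δφ = -5.3″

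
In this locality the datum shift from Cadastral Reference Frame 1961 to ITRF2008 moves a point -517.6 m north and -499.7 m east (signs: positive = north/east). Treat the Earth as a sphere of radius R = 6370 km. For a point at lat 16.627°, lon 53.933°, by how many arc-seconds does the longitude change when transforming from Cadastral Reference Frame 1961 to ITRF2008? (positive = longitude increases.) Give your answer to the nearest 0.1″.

At latitude 16.627°, cos φ = 0.958188.
One radian of longitude at latitude φ spans R cos φ, so Δλ = ΔE / (R cos φ) = -499.7 / (6370000 × 0.958188) = -8.1869e-05 rad = -16.887″.

Δλ = -16.9″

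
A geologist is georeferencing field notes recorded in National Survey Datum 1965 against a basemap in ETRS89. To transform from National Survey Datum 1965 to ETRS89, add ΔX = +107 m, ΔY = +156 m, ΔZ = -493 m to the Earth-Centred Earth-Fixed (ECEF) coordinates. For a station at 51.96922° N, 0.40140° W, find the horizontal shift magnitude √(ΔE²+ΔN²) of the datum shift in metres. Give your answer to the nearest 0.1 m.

The local east axis at (φ, λ) is (−sin λ, cos λ, 0), so ΔE = −sin(-0.40140°)·107 + cos(-0.40140°)·156 = 156.75 m.
The local north axis is (−sin φ cos λ, −sin φ sin λ, cos φ), giving ΔN = -84.280 + 0.861 − 303.730 = -387.15 m.
Horizontal magnitude = √(ΔE² + ΔN²) = √(156.75² + (-387.15)²) = 417.68 m.

417.7 m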